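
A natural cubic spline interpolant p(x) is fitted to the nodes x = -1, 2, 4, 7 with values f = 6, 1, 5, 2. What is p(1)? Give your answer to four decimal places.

Write σ_i for p''(x_i). With h_i = 3, 2, 3 and divided differences Δ_i = -5/3, 2, -1, the continuity of p' gives the tridiagonal system
  3·σ_0 + 10·σ_1 + 2·σ_2 = 6(Δ_1 - Δ_0) = 22
  2·σ_1 + 10·σ_2 + 3·σ_3 = 6(Δ_2 - Δ_1) = -18
Natural end conditions: σ_0 = σ_3 = 0.
Solving: σ_0 = 0, σ_1 = 8/3, σ_2 = -7/3, σ_3 = 0.
On [-1, 2], p(x) = 6 - 3·(x + 1) + 0·(x + 1)² + 4/27·(x + 1)³.
With (x + 1) = 2: p(1) = 32/27.

1.1852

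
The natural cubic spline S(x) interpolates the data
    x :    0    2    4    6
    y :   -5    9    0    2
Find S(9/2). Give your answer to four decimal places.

-0.9656

Let σ_i = S''(x_i). Step sizes h_i = 2, 2, 2; slopes of the chords Δ_i = (y_(i+1) - y_i)/h_i = 7, -9/2, 1.
  2·σ_0 + 8·σ_1 + 2·σ_2 = 6(Δ_1 - Δ_0) = -69
  2·σ_1 + 8·σ_2 + 2·σ_3 = 6(Δ_2 - Δ_1) = 33
Natural end conditions: σ_0 = σ_3 = 0.
Solving: σ_0 = 0, σ_1 = -103/10, σ_2 = 67/10, σ_3 = 0.
On [4, 6], S(x) = 0 - 52/15·(x - 4) + 67/20·(x - 4)² - 67/120·(x - 4)³.
With (x - 4) = 1/2: S(9/2) = -309/320.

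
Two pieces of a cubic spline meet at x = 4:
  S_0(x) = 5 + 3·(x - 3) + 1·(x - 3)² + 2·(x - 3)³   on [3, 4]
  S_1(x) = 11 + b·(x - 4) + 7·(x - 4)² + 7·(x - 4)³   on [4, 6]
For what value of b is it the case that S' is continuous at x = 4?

S_0'(x) = 3 + 2·(x - 3) + 6·(x - 3)², so S_0'(4) = 11. On the right, S_1'(4) = b, so b = 11.

11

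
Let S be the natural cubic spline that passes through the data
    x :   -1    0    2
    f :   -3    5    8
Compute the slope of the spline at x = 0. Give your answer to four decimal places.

Put M_i = S'' at the i-th knot. Here h = (1, 2) and Δ = (8, 3/2), so the interior equations h_(i-1)·M_(i-1) + 2(h_(i-1)+h_i)·M_i + h_i·M_(i+1) = 6(Δ_i − Δ_(i-1)) read
  1·M_0 + 6·M_1 + 2·M_2 = 6(Δ_1 - Δ_0) = -39
Natural end conditions: M_0 = M_2 = 0.
Forward elimination and back-substitution give M_0 = 0, M_1 = -13/2, M_2 = 0.
On [0, 2], S'(x) = b_1 + 2c_1·x + 3d_1·x² with b_1 = Δ_1 - h_1(2M_1 + M_2)/6 = 35/6, c_1 = M_1/2 = -13/4, d_1 = (M_2 - M_1)/(6h_1) = 13/24. So S'(0) = 35/6.

5.8333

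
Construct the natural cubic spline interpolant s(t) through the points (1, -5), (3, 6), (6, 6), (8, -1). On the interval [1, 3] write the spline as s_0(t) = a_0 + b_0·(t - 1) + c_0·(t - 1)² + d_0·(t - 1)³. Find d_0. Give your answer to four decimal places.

-0.2445

With σ_i denoting the second derivative at x_i, h_i = 2, 3, 2, and Δ_i = (y_(i+1) − y_i)/h_i = 11/2, 0, -7/2:
  2·σ_0 + 10·σ_1 + 3·σ_2 = 6(Δ_1 - Δ_0) = -33
  3·σ_1 + 10·σ_2 + 2·σ_3 = 6(Δ_2 - Δ_1) = -21
Natural end conditions: σ_0 = σ_3 = 0.
Solving the tridiagonal system: σ_0 = 0, σ_1 = -267/91, σ_2 = -111/91, σ_3 = 0.
On [1, 3], with s_0(t) = a_0 + b_0·(t - 1) + c_0·(t - 1)² + d_0·(t - 1)³: c_0 = σ_0/2 = 0, d_0 = (σ_1 - σ_0)/(6h_0) = -89/364, b_0 = Δ_0 - h_0(2σ_0 + σ_1)/6 = 1179/182.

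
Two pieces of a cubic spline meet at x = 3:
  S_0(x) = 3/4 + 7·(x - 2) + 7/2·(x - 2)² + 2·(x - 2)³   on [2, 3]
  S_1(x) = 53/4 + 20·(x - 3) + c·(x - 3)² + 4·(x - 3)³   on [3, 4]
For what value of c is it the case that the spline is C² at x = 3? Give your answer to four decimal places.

9.5000

S_0''(x) = 7 + 12·(x - 2), so S_0''(3) = 19. On the right, S_1''(3) = 2c, so c = 19/2.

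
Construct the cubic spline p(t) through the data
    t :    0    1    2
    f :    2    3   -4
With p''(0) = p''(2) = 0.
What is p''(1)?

-12

Let M_i = p''(x_i). Step sizes h_i = 1, 1; slopes of the chords Δ_i = (y_(i+1) - y_i)/h_i = 1, -7.
  1·M_0 + 4·M_1 + 1·M_2 = 6(Δ_1 - Δ_0) = -48
Natural end conditions: M_0 = M_2 = 0.
Solving the tridiagonal system: M_0 = 0, M_1 = -12, M_2 = 0.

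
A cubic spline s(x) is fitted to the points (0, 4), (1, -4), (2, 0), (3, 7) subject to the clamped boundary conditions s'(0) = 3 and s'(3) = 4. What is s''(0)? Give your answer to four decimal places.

Put σ_i = s'' at the i-th knot. Here h = (1, 1, 1) and Δ = (-8, 4, 7), so the interior equations h_(i-1)·σ_(i-1) + 2(h_(i-1)+h_i)·σ_i + h_i·σ_(i+1) = 6(Δ_i − Δ_(i-1)) read
  1·σ_0 + 4·σ_1 + 1·σ_2 = 6(Δ_1 - Δ_0) = 72
  1·σ_1 + 4·σ_2 + 1·σ_3 = 6(Δ_2 - Δ_1) = 18
Clamped end conditions give two more equations: 2h_0·σ_0 + h_0·σ_1 = 6(Δ_0 - s'(0)) = -66 and h_2·σ_2 + 2h_2·σ_3 = 6(s'(3) - Δ_2) = -18.
Forward elimination and back-substitution give σ_0 = -722/15, σ_1 = 454/15, σ_2 = -14/15, σ_3 = -128/15.

-48.1333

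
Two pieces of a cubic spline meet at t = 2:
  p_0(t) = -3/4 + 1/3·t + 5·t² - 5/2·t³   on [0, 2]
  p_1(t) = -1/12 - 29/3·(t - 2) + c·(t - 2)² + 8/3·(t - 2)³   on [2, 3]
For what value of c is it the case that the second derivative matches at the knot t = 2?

-10

p_0''(t) = 10 - 15·t, so p_0''(2) = -20. On the right, p_1''(2) = 2c, so c = -10.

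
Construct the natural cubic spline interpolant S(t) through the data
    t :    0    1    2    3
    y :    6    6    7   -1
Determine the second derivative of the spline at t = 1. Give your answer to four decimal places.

5.2000

Write σ_i for S''(x_i). With h_i = 1, 1, 1 and divided differences Δ_i = 0, 1, -8, the continuity of S' gives the tridiagonal system
  1·σ_0 + 4·σ_1 + 1·σ_2 = 6(Δ_1 - Δ_0) = 6
  1·σ_1 + 4·σ_2 + 1·σ_3 = 6(Δ_2 - Δ_1) = -54
Natural end conditions: σ_0 = σ_3 = 0.
Forward elimination and back-substitution give σ_0 = 0, σ_1 = 26/5, σ_2 = -74/5, σ_3 = 0.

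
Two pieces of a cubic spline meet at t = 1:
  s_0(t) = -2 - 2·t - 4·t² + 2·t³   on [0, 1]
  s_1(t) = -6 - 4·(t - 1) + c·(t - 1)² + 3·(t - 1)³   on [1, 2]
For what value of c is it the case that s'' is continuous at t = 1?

2

s_0''(t) = -8 + 12·t, so s_0''(1) = 4. On the right, s_1''(1) = 2c, so c = 2.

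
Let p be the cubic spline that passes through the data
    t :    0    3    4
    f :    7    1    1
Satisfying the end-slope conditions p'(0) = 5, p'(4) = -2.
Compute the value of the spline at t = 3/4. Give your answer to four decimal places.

8.2598

With m_i denoting the second derivative at x_i, h_i = 3, 1, and Δ_i = (y_(i+1) − y_i)/h_i = -2, 0:
  3·m_0 + 8·m_1 + 1·m_2 = 6(Δ_1 - Δ_0) = 12
Clamped end conditions give two more equations: 2h_0·m_0 + h_0·m_1 = 6(Δ_0 - p'(0)) = -42 and h_1·m_1 + 2h_1·m_2 = 6(p'(4) - Δ_1) = -12.
Hence m_0 = -41/4, m_1 = 13/2, m_2 = -37/4.
On [0, 3], p(t) = 7 + 5·t - 41/8·t² + 67/72·t³.
With t = 3/4: p(3/4) = 4229/512.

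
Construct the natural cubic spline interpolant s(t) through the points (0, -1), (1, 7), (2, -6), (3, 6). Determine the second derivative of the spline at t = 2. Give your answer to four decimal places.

48.4000

Put σ_i = s'' at the i-th knot. Here h = (1, 1, 1) and Δ = (8, -13, 12), so the interior equations h_(i-1)·σ_(i-1) + 2(h_(i-1)+h_i)·σ_i + h_i·σ_(i+1) = 6(Δ_i − Δ_(i-1)) read
  1·σ_0 + 4·σ_1 + 1·σ_2 = 6(Δ_1 - Δ_0) = -126
  1·σ_1 + 4·σ_2 + 1·σ_3 = 6(Δ_2 - Δ_1) = 150
Natural end conditions: σ_0 = σ_3 = 0.
Forward elimination and back-substitution give σ_0 = 0, σ_1 = -218/5, σ_2 = 242/5, σ_3 = 0.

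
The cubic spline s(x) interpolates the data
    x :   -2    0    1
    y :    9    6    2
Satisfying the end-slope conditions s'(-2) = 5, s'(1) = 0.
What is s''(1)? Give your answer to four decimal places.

Write M_i for s''(x_i). With h_i = 2, 1 and divided differences Δ_i = -3/2, -4, the continuity of s' gives the tridiagonal system
  2·M_0 + 6·M_1 + 1·M_2 = 6(Δ_1 - Δ_0) = -15
Clamped end conditions give two more equations: 2h_0·M_0 + h_0·M_1 = 6(Δ_0 - s'(-2)) = -39 and h_1·M_1 + 2h_1·M_2 = 6(s'(1) - Δ_1) = 24.
Forward elimination and back-substitution give M_0 = -107/12, M_1 = -5/3, M_2 = 77/6.

12.8333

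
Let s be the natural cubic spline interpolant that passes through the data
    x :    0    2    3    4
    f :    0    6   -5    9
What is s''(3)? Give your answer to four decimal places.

42.7826

Put M_i = s'' at the i-th knot. Here h = (2, 1, 1) and Δ = (3, -11, 14), so the interior equations h_(i-1)·M_(i-1) + 2(h_(i-1)+h_i)·M_i + h_i·M_(i+1) = 6(Δ_i − Δ_(i-1)) read
  2·M_0 + 6·M_1 + 1·M_2 = 6(Δ_1 - Δ_0) = -84
  1·M_1 + 4·M_2 + 1·M_3 = 6(Δ_2 - Δ_1) = 150
Natural end conditions: M_0 = M_3 = 0.
Solving: M_0 = 0, M_1 = -486/23, M_2 = 984/23, M_3 = 0.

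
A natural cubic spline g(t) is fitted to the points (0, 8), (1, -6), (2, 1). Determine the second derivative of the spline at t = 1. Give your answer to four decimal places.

Put M_i = g'' at the i-th knot. Here h = (1, 1) and Δ = (-14, 7), so the interior equations h_(i-1)·M_(i-1) + 2(h_(i-1)+h_i)·M_i + h_i·M_(i+1) = 6(Δ_i − Δ_(i-1)) read
  1·M_0 + 4·M_1 + 1·M_2 = 6(Δ_1 - Δ_0) = 126
Natural end conditions: M_0 = M_2 = 0.
Solving: M_0 = 0, M_1 = 63/2, M_2 = 0.

31.5000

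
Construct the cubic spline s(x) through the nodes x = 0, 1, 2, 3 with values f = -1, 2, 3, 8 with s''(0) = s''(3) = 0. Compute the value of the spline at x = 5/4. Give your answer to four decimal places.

2.2313

With m_i denoting the second derivative at x_i, h_i = 1, 1, 1, and Δ_i = (y_(i+1) − y_i)/h_i = 3, 1, 5:
  1·m_0 + 4·m_1 + 1·m_2 = 6(Δ_1 - Δ_0) = -12
  1·m_1 + 4·m_2 + 1·m_3 = 6(Δ_2 - Δ_1) = 24
Natural end conditions: m_0 = m_3 = 0.
Hence m_0 = 0, m_1 = -24/5, m_2 = 36/5, m_3 = 0.
On [1, 2], s(x) = 2 + 7/5·(x - 1) - 12/5·(x - 1)² + 2·(x - 1)³.
With (x - 1) = 1/4: s(5/4) = 357/160.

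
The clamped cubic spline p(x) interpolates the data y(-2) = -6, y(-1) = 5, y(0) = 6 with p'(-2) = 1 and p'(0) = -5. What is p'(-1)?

With m_i denoting the second derivative at x_i, h_i = 1, 1, and Δ_i = (y_(i+1) − y_i)/h_i = 11, 1:
  1·m_0 + 4·m_1 + 1·m_2 = 6(Δ_1 - Δ_0) = -60
Clamped end conditions give two more equations: 2h_0·m_0 + h_0·m_1 = 6(Δ_0 - p'(-2)) = 60 and h_1·m_1 + 2h_1·m_2 = 6(p'(0) - Δ_1) = -36.
Hence m_0 = 42, m_1 = -24, m_2 = -6.
On [-1, 0], p'(x) = b_1 + 2c_1·(x + 1) + 3d_1·(x + 1)² with b_1 = Δ_1 - h_1(2m_1 + m_2)/6 = 10, c_1 = m_1/2 = -12, d_1 = (m_2 - m_1)/(6h_1) = 3. So p'(-1) = 10.

10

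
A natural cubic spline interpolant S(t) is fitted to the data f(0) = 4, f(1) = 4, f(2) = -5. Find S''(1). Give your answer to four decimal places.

-13.5000

Write M_i for S''(x_i). With h_i = 1, 1 and divided differences Δ_i = 0, -9, the continuity of S' gives the tridiagonal system
  1·M_0 + 4·M_1 + 1·M_2 = 6(Δ_1 - Δ_0) = -54
Natural end conditions: M_0 = M_2 = 0.
Solving: M_0 = 0, M_1 = -27/2, M_2 = 0.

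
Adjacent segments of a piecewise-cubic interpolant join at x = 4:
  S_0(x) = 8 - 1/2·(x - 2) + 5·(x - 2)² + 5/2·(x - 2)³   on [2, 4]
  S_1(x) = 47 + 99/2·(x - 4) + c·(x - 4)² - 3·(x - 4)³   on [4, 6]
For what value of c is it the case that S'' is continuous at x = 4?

S_0''(x) = 10 + 15·(x - 2), so S_0''(4) = 40. On the right, S_1''(4) = 2c, so c = 20.

20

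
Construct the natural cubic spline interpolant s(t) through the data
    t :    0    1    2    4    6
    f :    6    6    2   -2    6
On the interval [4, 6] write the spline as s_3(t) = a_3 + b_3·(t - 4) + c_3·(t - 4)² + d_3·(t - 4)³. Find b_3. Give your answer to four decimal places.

With m_i denoting the second derivative at x_i, h_i = 1, 1, 2, 2, and Δ_i = (y_(i+1) − y_i)/h_i = 0, -4, -2, 4:
  1·m_0 + 4·m_1 + 1·m_2 = 6(Δ_1 - Δ_0) = -24
  1·m_1 + 6·m_2 + 2·m_3 = 6(Δ_2 - Δ_1) = 12
  2·m_2 + 8·m_3 + 2·m_4 = 6(Δ_3 - Δ_2) = 36
Natural end conditions: m_0 = m_4 = 0.
Forward elimination and back-substitution give m_0 = 0, m_1 = -45/7, m_2 = 12/7, m_3 = 57/14, m_4 = 0.
On [4, 6], with s_3(t) = a_3 + b_3·(t - 4) + c_3·(t - 4)² + d_3·(t - 4)³: c_3 = m_3/2 = 57/28, d_3 = (m_4 - m_3)/(6h_3) = -19/56, b_3 = Δ_3 - h_3(2m_3 + m_4)/6 = 9/7.

1.2857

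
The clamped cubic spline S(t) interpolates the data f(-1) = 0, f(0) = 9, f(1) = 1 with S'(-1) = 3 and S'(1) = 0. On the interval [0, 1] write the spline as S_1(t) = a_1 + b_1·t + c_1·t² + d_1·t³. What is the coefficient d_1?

Put M_i = S'' at the i-th knot. Here h = (1, 1) and Δ = (9, -8), so the interior equations h_(i-1)·M_(i-1) + 2(h_(i-1)+h_i)·M_i + h_i·M_(i+1) = 6(Δ_i − Δ_(i-1)) read
  1·M_0 + 4·M_1 + 1·M_2 = 6(Δ_1 - Δ_0) = -102
Clamped end conditions give two more equations: 2h_0·M_0 + h_0·M_1 = 6(Δ_0 - S'(-1)) = 36 and h_1·M_1 + 2h_1·M_2 = 6(S'(1) - Δ_1) = 48.
Forward elimination and back-substitution give M_0 = 42, M_1 = -48, M_2 = 48.
On [0, 1], with S_1(t) = a_1 + b_1·t + c_1·t² + d_1·t³: c_1 = M_1/2 = -24, d_1 = (M_2 - M_1)/(6h_1) = 16, b_1 = Δ_1 - h_1(2M_1 + M_2)/6 = 0.

16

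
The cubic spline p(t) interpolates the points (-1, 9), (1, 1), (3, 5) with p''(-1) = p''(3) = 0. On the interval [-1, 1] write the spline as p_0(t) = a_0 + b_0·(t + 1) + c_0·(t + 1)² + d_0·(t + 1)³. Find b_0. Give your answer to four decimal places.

-5.5000

With m_i denoting the second derivative at x_i, h_i = 2, 2, and Δ_i = (y_(i+1) − y_i)/h_i = -4, 2:
  2·m_0 + 8·m_1 + 2·m_2 = 6(Δ_1 - Δ_0) = 36
Natural end conditions: m_0 = m_2 = 0.
Solving the tridiagonal system: m_0 = 0, m_1 = 9/2, m_2 = 0.
On [-1, 1], with p_0(t) = a_0 + b_0·(t + 1) + c_0·(t + 1)² + d_0·(t + 1)³: c_0 = m_0/2 = 0, d_0 = (m_1 - m_0)/(6h_0) = 3/8, b_0 = Δ_0 - h_0(2m_0 + m_1)/6 = -11/2.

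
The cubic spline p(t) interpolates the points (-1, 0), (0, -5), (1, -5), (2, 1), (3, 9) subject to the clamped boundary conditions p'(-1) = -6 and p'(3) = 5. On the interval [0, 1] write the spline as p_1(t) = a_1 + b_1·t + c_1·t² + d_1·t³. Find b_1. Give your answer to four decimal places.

Let m_i = p''(x_i). Step sizes h_i = 1, 1, 1, 1; slopes of the chords Δ_i = (y_(i+1) - y_i)/h_i = -5, 0, 6, 8.
  1·m_0 + 4·m_1 + 1·m_2 = 6(Δ_1 - Δ_0) = 30
  1·m_1 + 4·m_2 + 1·m_3 = 6(Δ_2 - Δ_1) = 36
  1·m_2 + 4·m_3 + 1·m_4 = 6(Δ_3 - Δ_2) = 12
Clamped end conditions give two more equations: 2h_0·m_0 + h_0·m_1 = 6(Δ_0 - p'(-1)) = 6 and h_3·m_3 + 2h_3·m_4 = 6(p'(3) - Δ_3) = -18.
Hence m_0 = 1/14, m_1 = 41/7, m_2 = 13/2, m_3 = 29/7, m_4 = -155/14.
On [0, 1], with p_1(t) = a_1 + b_1·t + c_1·t² + d_1·t³: c_1 = m_1/2 = 41/14, d_1 = (m_2 - m_1)/(6h_1) = 3/28, b_1 = Δ_1 - h_1(2m_1 + m_2)/6 = -85/28.

-3.0357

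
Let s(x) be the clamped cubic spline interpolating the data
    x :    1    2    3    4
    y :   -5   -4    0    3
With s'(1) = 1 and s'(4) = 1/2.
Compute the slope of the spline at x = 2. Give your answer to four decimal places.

Write M_i for s''(x_i). With h_i = 1, 1, 1 and divided differences Δ_i = 1, 4, 3, the continuity of s' gives the tridiagonal system
  1·M_0 + 4·M_1 + 1·M_2 = 6(Δ_1 - Δ_0) = 18
  1·M_1 + 4·M_2 + 1·M_3 = 6(Δ_2 - Δ_1) = -6
Clamped end conditions give two more equations: 2h_0·M_0 + h_0·M_1 = 6(Δ_0 - s'(1)) = 0 and h_2·M_2 + 2h_2·M_3 = 6(s'(4) - Δ_2) = -15.
Solving the tridiagonal system: M_0 = -41/15, M_1 = 82/15, M_2 = -17/15, M_3 = -104/15.
On [2, 3], s'(x) = b_1 + 2c_1·(x - 2) + 3d_1·(x - 2)² with b_1 = Δ_1 - h_1(2M_1 + M_2)/6 = 71/30, c_1 = M_1/2 = 41/15, d_1 = (M_2 - M_1)/(6h_1) = -11/10. So s'(2) = 71/30.

2.3667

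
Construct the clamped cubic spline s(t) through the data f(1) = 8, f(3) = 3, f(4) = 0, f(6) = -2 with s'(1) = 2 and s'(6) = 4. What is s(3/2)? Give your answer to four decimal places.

8.1182

Put m_i = s'' at the i-th knot. Here h = (2, 1, 2) and Δ = (-5/2, -3, -1), so the interior equations h_(i-1)·m_(i-1) + 2(h_(i-1)+h_i)·m_i + h_i·m_(i+1) = 6(Δ_i − Δ_(i-1)) read
  2·m_0 + 6·m_1 + 1·m_2 = 6(Δ_1 - Δ_0) = -3
  1·m_1 + 6·m_2 + 2·m_3 = 6(Δ_2 - Δ_1) = 12
Clamped end conditions give two more equations: 2h_0·m_0 + h_0·m_1 = 6(Δ_0 - s'(1)) = -27 and h_2·m_2 + 2h_2·m_3 = 6(s'(6) - Δ_2) = 30.
Solving the tridiagonal system: m_0 = -253/32, m_1 = 37/16, m_2 = -17/16, m_3 = 257/32.
On [1, 3], s(t) = 8 + 2·(t - 1) - 253/64·(t - 1)² + 109/128·(t - 1)³.
With (t - 1) = 1/2: s(3/2) = 8313/1024.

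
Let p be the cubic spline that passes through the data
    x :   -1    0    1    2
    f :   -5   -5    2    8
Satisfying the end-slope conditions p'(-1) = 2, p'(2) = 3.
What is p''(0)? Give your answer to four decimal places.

14.6667

Write σ_i for p''(x_i). With h_i = 1, 1, 1 and divided differences Δ_i = 0, 7, 6, the continuity of p' gives the tridiagonal system
  1·σ_0 + 4·σ_1 + 1·σ_2 = 6(Δ_1 - Δ_0) = 42
  1·σ_1 + 4·σ_2 + 1·σ_3 = 6(Δ_2 - Δ_1) = -6
Clamped end conditions give two more equations: 2h_0·σ_0 + h_0·σ_1 = 6(Δ_0 - p'(-1)) = -12 and h_2·σ_2 + 2h_2·σ_3 = 6(p'(2) - Δ_2) = -18.
Solving: σ_0 = -40/3, σ_1 = 44/3, σ_2 = -10/3, σ_3 = -22/3.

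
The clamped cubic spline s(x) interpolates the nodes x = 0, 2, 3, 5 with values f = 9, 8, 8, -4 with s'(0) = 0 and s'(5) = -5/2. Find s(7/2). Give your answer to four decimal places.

Put M_i = s'' at the i-th knot. Here h = (2, 1, 2) and Δ = (-1/2, 0, -6), so the interior equations h_(i-1)·M_(i-1) + 2(h_(i-1)+h_i)·M_i + h_i·M_(i+1) = 6(Δ_i − Δ_(i-1)) read
  2·M_0 + 6·M_1 + 1·M_2 = 6(Δ_1 - Δ_0) = 3
  1·M_1 + 6·M_2 + 2·M_3 = 6(Δ_2 - Δ_1) = -36
Clamped end conditions give two more equations: 2h_0·M_0 + h_0·M_1 = 6(Δ_0 - s'(0)) = -3 and h_2·M_2 + 2h_2·M_3 = 6(s'(5) - Δ_2) = 21.
Solving the tridiagonal system: M_0 = -35/16, M_1 = 23/8, M_2 = -79/8, M_3 = 163/16.
On [3, 5], s(x) = 8 - 45/16·(x - 3) - 79/16·(x - 3)² + 107/64·(x - 3)³.
With (x - 3) = 1/2: s(7/2) = 2851/512.

5.5684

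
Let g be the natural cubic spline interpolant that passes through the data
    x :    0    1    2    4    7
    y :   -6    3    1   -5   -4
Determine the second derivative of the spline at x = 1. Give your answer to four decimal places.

Write m_i for g''(x_i). With h_i = 1, 1, 2, 3 and divided differences Δ_i = 9, -2, -3, 1/3, the continuity of g' gives the tridiagonal system
  1·m_0 + 4·m_1 + 1·m_2 = 6(Δ_1 - Δ_0) = -66
  1·m_1 + 6·m_2 + 2·m_3 = 6(Δ_2 - Δ_1) = -6
  2·m_2 + 10·m_3 + 3·m_4 = 6(Δ_3 - Δ_2) = 20
Natural end conditions: m_0 = m_4 = 0.
Hence m_0 = 0, m_1 = -1798/107, m_2 = 130/107, m_3 = 188/107, m_4 = 0.

-16.8037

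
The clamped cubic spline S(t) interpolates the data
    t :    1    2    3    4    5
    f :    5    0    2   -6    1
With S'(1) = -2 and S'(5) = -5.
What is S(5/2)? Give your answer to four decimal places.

Let M_i = S''(x_i). Step sizes h_i = 1, 1, 1, 1; slopes of the chords Δ_i = (y_(i+1) - y_i)/h_i = -5, 2, -8, 7.
  1·M_0 + 4·M_1 + 1·M_2 = 6(Δ_1 - Δ_0) = 42
  1·M_1 + 4·M_2 + 1·M_3 = 6(Δ_2 - Δ_1) = -60
  1·M_2 + 4·M_3 + 1·M_4 = 6(Δ_3 - Δ_2) = 90
Clamped end conditions give two more equations: 2h_0·M_0 + h_0·M_1 = 6(Δ_0 - S'(1)) = -18 and h_3·M_3 + 2h_3·M_4 = 6(S'(5) - Δ_3) = -72.
Forward elimination and back-substitution give M_0 = -585/28, M_1 = 333/14, M_2 = -129/4, M_3 = 633/14, M_4 = -1641/28.
On [2, 3], S(t) = 0 - 31/56·(t - 2) + 333/28·(t - 2)² - 523/56·(t - 2)³.
With (t - 2) = 1/2: S(5/2) = 685/448.

1.5290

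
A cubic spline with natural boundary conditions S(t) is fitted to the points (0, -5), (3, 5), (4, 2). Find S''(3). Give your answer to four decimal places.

Let σ_i = S''(x_i). Step sizes h_i = 3, 1; slopes of the chords Δ_i = (y_(i+1) - y_i)/h_i = 10/3, -3.
  3·σ_0 + 8·σ_1 + 1·σ_2 = 6(Δ_1 - Δ_0) = -38
Natural end conditions: σ_0 = σ_2 = 0.
Solving the tridiagonal system: σ_0 = 0, σ_1 = -19/4, σ_2 = 0.

-4.7500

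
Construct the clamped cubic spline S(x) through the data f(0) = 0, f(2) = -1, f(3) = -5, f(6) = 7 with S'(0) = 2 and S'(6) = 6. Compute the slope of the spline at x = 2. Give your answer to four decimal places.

With M_i denoting the second derivative at x_i, h_i = 2, 1, 3, and Δ_i = (y_(i+1) − y_i)/h_i = -1/2, -4, 4:
  2·M_0 + 6·M_1 + 1·M_2 = 6(Δ_1 - Δ_0) = -21
  1·M_1 + 8·M_2 + 3·M_3 = 6(Δ_2 - Δ_1) = 48
Clamped end conditions give two more equations: 2h_0·M_0 + h_0·M_1 = 6(Δ_0 - S'(0)) = -15 and h_2·M_2 + 2h_2·M_3 = 6(S'(6) - Δ_2) = 12.
Solving: M_0 = -71/42, M_1 = -173/42, M_2 = 149/21, M_3 = -65/42.
On [2, 3], S'(x) = b_1 + 2c_1·(x - 2) + 3d_1·(x - 2)² with b_1 = Δ_1 - h_1(2M_1 + M_2)/6 = -80/21, c_1 = M_1/2 = -173/84, d_1 = (M_2 - M_1)/(6h_1) = 157/84. So S'(2) = -80/21.

-3.8095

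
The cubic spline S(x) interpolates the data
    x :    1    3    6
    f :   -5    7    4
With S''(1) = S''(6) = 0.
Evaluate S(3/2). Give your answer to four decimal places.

Write M_i for S''(x_i). With h_i = 2, 3 and divided differences Δ_i = 6, -1, the continuity of S' gives the tridiagonal system
  2·M_0 + 10·M_1 + 3·M_2 = 6(Δ_1 - Δ_0) = -42
Natural end conditions: M_0 = M_2 = 0.
Forward elimination and back-substitution give M_0 = 0, M_1 = -21/5, M_2 = 0.
On [1, 3], S(x) = -5 + 37/5·(x - 1) + 0·(x - 1)² - 7/20·(x - 1)³.
With (x - 1) = 1/2: S(3/2) = -43/32.

-1.3438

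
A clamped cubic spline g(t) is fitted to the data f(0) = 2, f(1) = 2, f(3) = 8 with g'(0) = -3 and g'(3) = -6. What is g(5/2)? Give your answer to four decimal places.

Write M_i for g''(x_i). With h_i = 1, 2 and divided differences Δ_i = 0, 3, the continuity of g' gives the tridiagonal system
  1·M_0 + 6·M_1 + 2·M_2 = 6(Δ_1 - Δ_0) = 18
Clamped end conditions give two more equations: 2h_0·M_0 + h_0·M_1 = 6(Δ_0 - g'(0)) = 18 and h_1·M_1 + 2h_1·M_2 = 6(g'(3) - Δ_1) = -54.
Hence M_0 = 5, M_1 = 8, M_2 = -35/2.
On [1, 3], g(t) = 2 + 7/2·(t - 1) + 4·(t - 1)² - 17/8·(t - 1)³.
With (t - 1) = 3/2: g(5/2) = 581/64.

9.0781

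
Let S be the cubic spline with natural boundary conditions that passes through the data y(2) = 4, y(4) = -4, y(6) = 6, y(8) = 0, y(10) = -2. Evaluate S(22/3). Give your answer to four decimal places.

Let m_i = S''(x_i). Step sizes h_i = 2, 2, 2, 2; slopes of the chords Δ_i = (y_(i+1) - y_i)/h_i = -4, 5, -3, -1.
  2·m_0 + 8·m_1 + 2·m_2 = 6(Δ_1 - Δ_0) = 54
  2·m_1 + 8·m_2 + 2·m_3 = 6(Δ_2 - Δ_1) = -48
  2·m_2 + 8·m_3 + 2·m_4 = 6(Δ_3 - Δ_2) = 12
Natural end conditions: m_0 = m_4 = 0.
Solving the tridiagonal system: m_0 = 0, m_1 = 507/56, m_2 = -129/14, m_3 = 213/56, m_4 = 0.
On [6, 8], S(x) = 6 + 15/8·(x - 6) - 129/28·(x - 6)² + 243/224·(x - 6)³.
With (x - 6) = 4/3: S(22/3) = 121/42.

2.8810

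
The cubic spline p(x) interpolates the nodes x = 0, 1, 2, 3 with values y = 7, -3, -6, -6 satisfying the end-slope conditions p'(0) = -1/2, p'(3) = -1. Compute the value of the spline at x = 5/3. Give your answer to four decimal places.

Put σ_i = p'' at the i-th knot. Here h = (1, 1, 1) and Δ = (-10, -3, 0), so the interior equations h_(i-1)·σ_(i-1) + 2(h_(i-1)+h_i)·σ_i + h_i·σ_(i+1) = 6(Δ_i − Δ_(i-1)) read
  1·σ_0 + 4·σ_1 + 1·σ_2 = 6(Δ_1 - Δ_0) = 42
  1·σ_1 + 4·σ_2 + 1·σ_3 = 6(Δ_2 - Δ_1) = 18
Clamped end conditions give two more equations: 2h_0·σ_0 + h_0·σ_1 = 6(Δ_0 - p'(0)) = -57 and h_2·σ_2 + 2h_2·σ_3 = 6(p'(3) - Δ_2) = -6.
Solving the tridiagonal system: σ_0 = -578/15, σ_1 = 301/15, σ_2 = 4/15, σ_3 = -47/15.
On [1, 2], p(x) = -3 - 146/15·(x - 1) + 301/30·(x - 1)² - 33/10·(x - 1)³.
With (x - 1) = 2/3: p(5/3) = -811/135.

-6.0074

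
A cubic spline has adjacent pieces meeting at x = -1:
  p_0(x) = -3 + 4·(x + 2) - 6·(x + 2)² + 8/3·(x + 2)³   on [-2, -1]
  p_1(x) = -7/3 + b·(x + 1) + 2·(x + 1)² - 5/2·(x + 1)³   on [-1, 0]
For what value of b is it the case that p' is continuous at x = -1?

0

p_0'(x) = 4 - 12·(x + 2) + 8·(x + 2)², so p_0'(-1) = 0. On the right, p_1'(-1) = b, so b = 0.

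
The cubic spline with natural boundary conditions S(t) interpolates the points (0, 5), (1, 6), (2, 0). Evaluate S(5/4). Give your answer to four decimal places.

5.0742

With M_i denoting the second derivative at x_i, h_i = 1, 1, and Δ_i = (y_(i+1) − y_i)/h_i = 1, -6:
  1·M_0 + 4·M_1 + 1·M_2 = 6(Δ_1 - Δ_0) = -42
Natural end conditions: M_0 = M_2 = 0.
Solving: M_0 = 0, M_1 = -21/2, M_2 = 0.
On [1, 2], S(t) = 6 - 5/2·(t - 1) - 21/4·(t - 1)² + 7/4·(t - 1)³.
With (t - 1) = 1/4: S(5/4) = 1299/256.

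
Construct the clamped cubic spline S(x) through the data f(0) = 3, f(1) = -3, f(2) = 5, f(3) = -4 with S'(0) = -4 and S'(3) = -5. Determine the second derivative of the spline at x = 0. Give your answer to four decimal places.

With m_i denoting the second derivative at x_i, h_i = 1, 1, 1, and Δ_i = (y_(i+1) − y_i)/h_i = -6, 8, -9:
  1·m_0 + 4·m_1 + 1·m_2 = 6(Δ_1 - Δ_0) = 84
  1·m_1 + 4·m_2 + 1·m_3 = 6(Δ_2 - Δ_1) = -102
Clamped end conditions give two more equations: 2h_0·m_0 + h_0·m_1 = 6(Δ_0 - S'(0)) = -12 and h_2·m_2 + 2h_2·m_3 = 6(S'(3) - Δ_2) = 24.
Solving: m_0 = -376/15, m_1 = 572/15, m_2 = -652/15, m_3 = 506/15.

-25.0667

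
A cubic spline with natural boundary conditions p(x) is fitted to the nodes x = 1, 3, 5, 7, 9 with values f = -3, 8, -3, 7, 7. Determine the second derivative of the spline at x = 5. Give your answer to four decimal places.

12.4286

With σ_i denoting the second derivative at x_i, h_i = 2, 2, 2, 2, and Δ_i = (y_(i+1) − y_i)/h_i = 11/2, -11/2, 5, 0:
  2·σ_0 + 8·σ_1 + 2·σ_2 = 6(Δ_1 - Δ_0) = -66
  2·σ_1 + 8·σ_2 + 2·σ_3 = 6(Δ_2 - Δ_1) = 63
  2·σ_2 + 8·σ_3 + 2·σ_4 = 6(Δ_3 - Δ_2) = -30
Natural end conditions: σ_0 = σ_4 = 0.
Solving the tridiagonal system: σ_0 = 0, σ_1 = -159/14, σ_2 = 87/7, σ_3 = -48/7, σ_4 = 0.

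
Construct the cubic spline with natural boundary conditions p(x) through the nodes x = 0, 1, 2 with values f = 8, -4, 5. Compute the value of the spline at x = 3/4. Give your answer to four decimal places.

Let M_i = p''(x_i). Step sizes h_i = 1, 1; slopes of the chords Δ_i = (y_(i+1) - y_i)/h_i = -12, 9.
  1·M_0 + 4·M_1 + 1·M_2 = 6(Δ_1 - Δ_0) = 126
Natural end conditions: M_0 = M_2 = 0.
Forward elimination and back-substitution give M_0 = 0, M_1 = 63/2, M_2 = 0.
On [0, 1], p(x) = 8 - 69/4·x + 0·x² + 21/4·x³.
With x = 3/4: p(3/4) = -697/256.

-2.7227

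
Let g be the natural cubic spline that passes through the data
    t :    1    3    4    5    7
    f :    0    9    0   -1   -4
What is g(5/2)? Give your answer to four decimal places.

10.3196

Put σ_i = g'' at the i-th knot. Here h = (2, 1, 1, 2) and Δ = (9/2, -9, -1, -3/2), so the interior equations h_(i-1)·σ_(i-1) + 2(h_(i-1)+h_i)·σ_i + h_i·σ_(i+1) = 6(Δ_i − Δ_(i-1)) read
  2·σ_0 + 6·σ_1 + 1·σ_2 = 6(Δ_1 - Δ_0) = -81
  1·σ_1 + 4·σ_2 + 1·σ_3 = 6(Δ_2 - Δ_1) = 48
  1·σ_2 + 6·σ_3 + 2·σ_4 = 6(Δ_3 - Δ_2) = -3
Natural end conditions: σ_0 = σ_4 = 0.
Solving the tridiagonal system: σ_0 = 0, σ_1 = -359/22, σ_2 = 186/11, σ_3 = -73/22, σ_4 = 0.
On [1, 3], g(t) = 0 + 328/33·(t - 1) + 0·(t - 1)² - 359/264·(t - 1)³.
With (t - 1) = 3/2: g(5/2) = 7265/704.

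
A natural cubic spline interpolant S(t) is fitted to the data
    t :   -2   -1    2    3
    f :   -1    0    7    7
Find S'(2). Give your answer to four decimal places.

Let M_i = S''(x_i). Step sizes h_i = 1, 3, 1; slopes of the chords Δ_i = (y_(i+1) - y_i)/h_i = 1, 7/3, 0.
  1·M_0 + 8·M_1 + 3·M_2 = 6(Δ_1 - Δ_0) = 8
  3·M_1 + 8·M_2 + 1·M_3 = 6(Δ_2 - Δ_1) = -14
Natural end conditions: M_0 = M_3 = 0.
Solving the tridiagonal system: M_0 = 0, M_1 = 106/55, M_2 = -136/55, M_3 = 0.
On [2, 3], S'(t) = b_2 + 2c_2·(t - 2) + 3d_2·(t - 2)² with b_2 = Δ_2 - h_2(2M_2 + M_3)/6 = 136/165, c_2 = M_2/2 = -68/55, d_2 = (M_3 - M_2)/(6h_2) = 68/165. So S'(2) = 136/165.

0.8242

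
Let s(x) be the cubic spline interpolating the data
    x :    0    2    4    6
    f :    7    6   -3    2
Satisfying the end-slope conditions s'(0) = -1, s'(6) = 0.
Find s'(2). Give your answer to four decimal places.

-3.3333

With M_i denoting the second derivative at x_i, h_i = 2, 2, 2, and Δ_i = (y_(i+1) − y_i)/h_i = -1/2, -9/2, 5/2:
  2·M_0 + 8·M_1 + 2·M_2 = 6(Δ_1 - Δ_0) = -24
  2·M_1 + 8·M_2 + 2·M_3 = 6(Δ_2 - Δ_1) = 42
Clamped end conditions give two more equations: 2h_0·M_0 + h_0·M_1 = 6(Δ_0 - s'(0)) = 3 and h_2·M_2 + 2h_2·M_3 = 6(s'(6) - Δ_2) = -15.
Solving: M_0 = 23/6, M_1 = -37/6, M_2 = 53/6, M_3 = -49/6.
On [2, 4], s'(x) = b_1 + 2c_1·(x - 2) + 3d_1·(x - 2)² with b_1 = Δ_1 - h_1(2M_1 + M_2)/6 = -10/3, c_1 = M_1/2 = -37/12, d_1 = (M_2 - M_1)/(6h_1) = 5/4. So s'(2) = -10/3.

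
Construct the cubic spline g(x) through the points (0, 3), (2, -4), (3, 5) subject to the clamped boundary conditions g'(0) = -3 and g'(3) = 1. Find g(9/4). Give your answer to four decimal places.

With σ_i denoting the second derivative at x_i, h_i = 2, 1, and Δ_i = (y_(i+1) − y_i)/h_i = -7/2, 9:
  2·σ_0 + 6·σ_1 + 1·σ_2 = 6(Δ_1 - Δ_0) = 75
Clamped end conditions give two more equations: 2h_0·σ_0 + h_0·σ_1 = 6(Δ_0 - g'(0)) = -3 and h_1·σ_1 + 2h_1·σ_2 = 6(g'(3) - Δ_1) = -48.
Forward elimination and back-substitution give σ_0 = -143/12, σ_1 = 67/3, σ_2 = -211/6.
On [2, 3], g(x) = -4 + 89/12·(x - 2) + 67/6·(x - 2)² - 115/12·(x - 2)³.
With (x - 2) = 1/4: g(9/4) = -409/256.

-1.5977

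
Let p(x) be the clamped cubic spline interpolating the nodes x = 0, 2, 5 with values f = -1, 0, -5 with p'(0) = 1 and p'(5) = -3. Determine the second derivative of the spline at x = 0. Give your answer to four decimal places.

-0.2500

Write σ_i for p''(x_i). With h_i = 2, 3 and divided differences Δ_i = 1/2, -5/3, the continuity of p' gives the tridiagonal system
  2·σ_0 + 10·σ_1 + 3·σ_2 = 6(Δ_1 - Δ_0) = -13
Clamped end conditions give two more equations: 2h_0·σ_0 + h_0·σ_1 = 6(Δ_0 - p'(0)) = -3 and h_1·σ_1 + 2h_1·σ_2 = 6(p'(5) - Δ_1) = -8.
Solving the tridiagonal system: σ_0 = -1/4, σ_1 = -1, σ_2 = -5/6.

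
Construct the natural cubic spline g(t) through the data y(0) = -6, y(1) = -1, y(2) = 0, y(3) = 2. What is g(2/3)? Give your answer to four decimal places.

Write m_i for g''(x_i). With h_i = 1, 1, 1 and divided differences Δ_i = 5, 1, 2, the continuity of g' gives the tridiagonal system
  1·m_0 + 4·m_1 + 1·m_2 = 6(Δ_1 - Δ_0) = -24
  1·m_1 + 4·m_2 + 1·m_3 = 6(Δ_2 - Δ_1) = 6
Natural end conditions: m_0 = m_3 = 0.
Forward elimination and back-substitution give m_0 = 0, m_1 = -34/5, m_2 = 16/5, m_3 = 0.
On [0, 1], g(t) = -6 + 92/15·t + 0·t² - 17/15·t³.
With t = 2/3: g(2/3) = -182/81.

-2.2469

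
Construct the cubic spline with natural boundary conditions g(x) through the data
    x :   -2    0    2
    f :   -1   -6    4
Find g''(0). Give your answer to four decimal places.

Let M_i = g''(x_i). Step sizes h_i = 2, 2; slopes of the chords Δ_i = (y_(i+1) - y_i)/h_i = -5/2, 5.
  2·M_0 + 8·M_1 + 2·M_2 = 6(Δ_1 - Δ_0) = 45
Natural end conditions: M_0 = M_2 = 0.
Solving: M_0 = 0, M_1 = 45/8, M_2 = 0.

5.6250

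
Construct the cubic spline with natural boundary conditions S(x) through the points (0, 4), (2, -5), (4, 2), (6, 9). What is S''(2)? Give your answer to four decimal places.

With M_i denoting the second derivative at x_i, h_i = 2, 2, 2, and Δ_i = (y_(i+1) − y_i)/h_i = -9/2, 7/2, 7/2:
  2·M_0 + 8·M_1 + 2·M_2 = 6(Δ_1 - Δ_0) = 48
  2·M_1 + 8·M_2 + 2·M_3 = 6(Δ_2 - Δ_1) = 0
Natural end conditions: M_0 = M_3 = 0.
Hence M_0 = 0, M_1 = 32/5, M_2 = -8/5, M_3 = 0.

6.4000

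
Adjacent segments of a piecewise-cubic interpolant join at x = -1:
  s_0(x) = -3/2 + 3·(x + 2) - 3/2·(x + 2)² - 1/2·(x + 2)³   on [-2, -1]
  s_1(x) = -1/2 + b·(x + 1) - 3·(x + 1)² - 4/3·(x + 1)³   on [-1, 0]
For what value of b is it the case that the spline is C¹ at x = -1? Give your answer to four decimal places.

-1.5000

s_0'(x) = 3 - 3·(x + 2) - 3/2·(x + 2)², so s_0'(-1) = -3/2. On the right, s_1'(-1) = b, so b = -3/2.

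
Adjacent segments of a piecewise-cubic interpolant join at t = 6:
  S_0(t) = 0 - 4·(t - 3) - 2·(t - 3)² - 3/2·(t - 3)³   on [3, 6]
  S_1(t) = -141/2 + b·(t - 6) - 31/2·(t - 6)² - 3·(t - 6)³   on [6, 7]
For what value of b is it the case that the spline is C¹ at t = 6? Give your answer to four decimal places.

-56.5000

S_0'(t) = -4 - 4·(t - 3) - 9/2·(t - 3)², so S_0'(6) = -113/2. On the right, S_1'(6) = b, so b = -113/2.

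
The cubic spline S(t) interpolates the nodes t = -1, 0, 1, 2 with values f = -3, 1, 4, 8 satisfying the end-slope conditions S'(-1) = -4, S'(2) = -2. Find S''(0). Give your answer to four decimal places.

Write m_i for S''(x_i). With h_i = 1, 1, 1 and divided differences Δ_i = 4, 3, 4, the continuity of S' gives the tridiagonal system
  1·m_0 + 4·m_1 + 1·m_2 = 6(Δ_1 - Δ_0) = -6
  1·m_1 + 4·m_2 + 1·m_3 = 6(Δ_2 - Δ_1) = 6
Clamped end conditions give two more equations: 2h_0·m_0 + h_0·m_1 = 6(Δ_0 - S'(-1)) = 48 and h_2·m_2 + 2h_2·m_3 = 6(S'(2) - Δ_2) = -36.
Solving: m_0 = 446/15, m_1 = -172/15, m_2 = 152/15, m_3 = -346/15.

-11.4667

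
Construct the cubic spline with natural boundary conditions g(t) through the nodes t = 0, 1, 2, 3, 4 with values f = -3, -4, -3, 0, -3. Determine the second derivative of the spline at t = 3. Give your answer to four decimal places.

Let M_i = g''(x_i). Step sizes h_i = 1, 1, 1, 1; slopes of the chords Δ_i = (y_(i+1) - y_i)/h_i = -1, 1, 3, -3.
  1·M_0 + 4·M_1 + 1·M_2 = 6(Δ_1 - Δ_0) = 12
  1·M_1 + 4·M_2 + 1·M_3 = 6(Δ_2 - Δ_1) = 12
  1·M_2 + 4·M_3 + 1·M_4 = 6(Δ_3 - Δ_2) = -36
Natural end conditions: M_0 = M_4 = 0.
Forward elimination and back-substitution give M_0 = 0, M_1 = 12/7, M_2 = 36/7, M_3 = -72/7, M_4 = 0.

-10.2857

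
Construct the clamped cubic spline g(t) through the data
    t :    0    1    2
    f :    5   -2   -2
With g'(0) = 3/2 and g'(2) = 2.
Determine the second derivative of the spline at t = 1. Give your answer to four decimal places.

20.5000

With M_i denoting the second derivative at x_i, h_i = 1, 1, and Δ_i = (y_(i+1) − y_i)/h_i = -7, 0:
  1·M_0 + 4·M_1 + 1·M_2 = 6(Δ_1 - Δ_0) = 42
Clamped end conditions give two more equations: 2h_0·M_0 + h_0·M_1 = 6(Δ_0 - g'(0)) = -51 and h_1·M_1 + 2h_1·M_2 = 6(g'(2) - Δ_1) = 12.
Forward elimination and back-substitution give M_0 = -143/4, M_1 = 41/2, M_2 = -17/4.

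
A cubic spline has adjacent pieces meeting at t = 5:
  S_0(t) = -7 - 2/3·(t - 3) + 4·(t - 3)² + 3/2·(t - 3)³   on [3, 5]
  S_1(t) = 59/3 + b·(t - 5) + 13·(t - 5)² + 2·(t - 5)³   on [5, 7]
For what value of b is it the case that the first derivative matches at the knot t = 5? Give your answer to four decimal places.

33.3333

S_0'(t) = -2/3 + 8·(t - 3) + 9/2·(t - 3)², so S_0'(5) = 100/3. On the right, S_1'(5) = b, so b = 100/3.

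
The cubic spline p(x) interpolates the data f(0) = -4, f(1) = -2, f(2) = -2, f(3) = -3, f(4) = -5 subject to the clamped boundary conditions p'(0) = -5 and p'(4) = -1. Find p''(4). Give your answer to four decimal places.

4.5357

Write m_i for p''(x_i). With h_i = 1, 1, 1, 1 and divided differences Δ_i = 2, 0, -1, -2, the continuity of p' gives the tridiagonal system
  1·m_0 + 4·m_1 + 1·m_2 = 6(Δ_1 - Δ_0) = -12
  1·m_1 + 4·m_2 + 1·m_3 = 6(Δ_2 - Δ_1) = -6
  1·m_2 + 4·m_3 + 1·m_4 = 6(Δ_3 - Δ_2) = -6
Clamped end conditions give two more equations: 2h_0·m_0 + h_0·m_1 = 6(Δ_0 - p'(0)) = 42 and h_3·m_3 + 2h_3·m_4 = 6(p'(4) - Δ_3) = 6.
Forward elimination and back-substitution give m_0 = 727/28, m_1 = -139/14, m_2 = 7/4, m_3 = -43/14, m_4 = 127/28.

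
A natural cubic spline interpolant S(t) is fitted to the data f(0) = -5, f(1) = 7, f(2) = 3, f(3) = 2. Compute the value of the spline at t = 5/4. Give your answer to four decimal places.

7.0281

Let M_i = S''(x_i). Step sizes h_i = 1, 1, 1; slopes of the chords Δ_i = (y_(i+1) - y_i)/h_i = 12, -4, -1.
  1·M_0 + 4·M_1 + 1·M_2 = 6(Δ_1 - Δ_0) = -96
  1·M_1 + 4·M_2 + 1·M_3 = 6(Δ_2 - Δ_1) = 18
Natural end conditions: M_0 = M_3 = 0.
Forward elimination and back-substitution give M_0 = 0, M_1 = -134/5, M_2 = 56/5, M_3 = 0.
On [1, 2], S(t) = 7 + 46/15·(t - 1) - 67/5·(t - 1)² + 19/3·(t - 1)³.
With (t - 1) = 1/4: S(5/4) = 2249/320.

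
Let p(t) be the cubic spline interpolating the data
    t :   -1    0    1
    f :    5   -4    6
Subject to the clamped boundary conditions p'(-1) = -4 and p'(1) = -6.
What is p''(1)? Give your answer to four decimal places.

Write m_i for p''(x_i). With h_i = 1, 1 and divided differences Δ_i = -9, 10, the continuity of p' gives the tridiagonal system
  1·m_0 + 4·m_1 + 1·m_2 = 6(Δ_1 - Δ_0) = 114
Clamped end conditions give two more equations: 2h_0·m_0 + h_0·m_1 = 6(Δ_0 - p'(-1)) = -30 and h_1·m_1 + 2h_1·m_2 = 6(p'(1) - Δ_1) = -96.
Solving the tridiagonal system: m_0 = -89/2, m_1 = 59, m_2 = -155/2.

-77.5000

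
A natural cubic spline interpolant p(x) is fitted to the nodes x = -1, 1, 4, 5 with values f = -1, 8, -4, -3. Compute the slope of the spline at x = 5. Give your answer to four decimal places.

2.0634

Put σ_i = p'' at the i-th knot. Here h = (2, 3, 1) and Δ = (9/2, -4, 1), so the interior equations h_(i-1)·σ_(i-1) + 2(h_(i-1)+h_i)·σ_i + h_i·σ_(i+1) = 6(Δ_i − Δ_(i-1)) read
  2·σ_0 + 10·σ_1 + 3·σ_2 = 6(Δ_1 - Δ_0) = -51
  3·σ_1 + 8·σ_2 + 1·σ_3 = 6(Δ_2 - Δ_1) = 30
Natural end conditions: σ_0 = σ_3 = 0.
Solving the tridiagonal system: σ_0 = 0, σ_1 = -498/71, σ_2 = 453/71, σ_3 = 0.
On [4, 5], p'(x) = b_2 + 2c_2·(x - 4) + 3d_2·(x - 4)² with b_2 = Δ_2 - h_2(2σ_2 + σ_3)/6 = -80/71, c_2 = σ_2/2 = 453/142, d_2 = (σ_3 - σ_2)/(6h_2) = -151/142. So p'(5) = 293/142.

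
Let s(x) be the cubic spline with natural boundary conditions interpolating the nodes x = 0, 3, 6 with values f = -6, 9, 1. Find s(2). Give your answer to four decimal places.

Write M_i for s''(x_i). With h_i = 3, 3 and divided differences Δ_i = 5, -8/3, the continuity of s' gives the tridiagonal system
  3·M_0 + 12·M_1 + 3·M_2 = 6(Δ_1 - Δ_0) = -46
Natural end conditions: M_0 = M_2 = 0.
Solving: M_0 = 0, M_1 = -23/6, M_2 = 0.
On [0, 3], s(x) = -6 + 83/12·x + 0·x² - 23/108·x³.
With x = 2: s(2) = 331/54.

6.1296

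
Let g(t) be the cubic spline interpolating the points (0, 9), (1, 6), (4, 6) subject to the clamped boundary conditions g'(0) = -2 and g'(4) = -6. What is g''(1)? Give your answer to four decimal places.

Put m_i = g'' at the i-th knot. Here h = (1, 3) and Δ = (-3, 0), so the interior equations h_(i-1)·m_(i-1) + 2(h_(i-1)+h_i)·m_i + h_i·m_(i+1) = 6(Δ_i − Δ_(i-1)) read
  1·m_0 + 8·m_1 + 3·m_2 = 6(Δ_1 - Δ_0) = 18
Clamped end conditions give two more equations: 2h_0·m_0 + h_0·m_1 = 6(Δ_0 - g'(0)) = -6 and h_1·m_1 + 2h_1·m_2 = 6(g'(4) - Δ_1) = -36.
Hence m_0 = -25/4, m_1 = 13/2, m_2 = -37/4.

6.5000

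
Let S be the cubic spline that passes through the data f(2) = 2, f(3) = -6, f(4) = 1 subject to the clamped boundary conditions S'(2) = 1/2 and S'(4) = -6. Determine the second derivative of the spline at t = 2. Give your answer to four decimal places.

With M_i denoting the second derivative at x_i, h_i = 1, 1, and Δ_i = (y_(i+1) − y_i)/h_i = -8, 7:
  1·M_0 + 4·M_1 + 1·M_2 = 6(Δ_1 - Δ_0) = 90
Clamped end conditions give two more equations: 2h_0·M_0 + h_0·M_1 = 6(Δ_0 - S'(2)) = -51 and h_1·M_1 + 2h_1·M_2 = 6(S'(4) - Δ_1) = -78.
Forward elimination and back-substitution give M_0 = -205/4, M_1 = 103/2, M_2 = -259/4.

-51.2500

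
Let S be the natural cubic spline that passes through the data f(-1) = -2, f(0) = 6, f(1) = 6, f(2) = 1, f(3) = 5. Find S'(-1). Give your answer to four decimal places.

Let σ_i = S''(x_i). Step sizes h_i = 1, 1, 1, 1; slopes of the chords Δ_i = (y_(i+1) - y_i)/h_i = 8, 0, -5, 4.
  1·σ_0 + 4·σ_1 + 1·σ_2 = 6(Δ_1 - Δ_0) = -48
  1·σ_1 + 4·σ_2 + 1·σ_3 = 6(Δ_2 - Δ_1) = -30
  1·σ_2 + 4·σ_3 + 1·σ_4 = 6(Δ_3 - Δ_2) = 54
Natural end conditions: σ_0 = σ_4 = 0.
Hence σ_0 = 0, σ_1 = -39/4, σ_2 = -9, σ_3 = 63/4, σ_4 = 0.
On [-1, 0], S'(x) = b_0 + 2c_0·(x + 1) + 3d_0·(x + 1)² with b_0 = Δ_0 - h_0(2σ_0 + σ_1)/6 = 77/8, c_0 = σ_0/2 = 0, d_0 = (σ_1 - σ_0)/(6h_0) = -13/8. So S'(-1) = 77/8.

9.6250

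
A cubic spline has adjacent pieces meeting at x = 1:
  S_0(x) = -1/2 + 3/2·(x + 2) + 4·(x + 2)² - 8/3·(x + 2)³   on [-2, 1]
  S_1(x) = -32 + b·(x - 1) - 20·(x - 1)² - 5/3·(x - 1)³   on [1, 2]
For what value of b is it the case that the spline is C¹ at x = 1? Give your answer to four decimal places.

-46.5000

S_0'(x) = 3/2 + 8·(x + 2) - 8·(x + 2)², so S_0'(1) = -93/2. On the right, S_1'(1) = b, so b = -93/2.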